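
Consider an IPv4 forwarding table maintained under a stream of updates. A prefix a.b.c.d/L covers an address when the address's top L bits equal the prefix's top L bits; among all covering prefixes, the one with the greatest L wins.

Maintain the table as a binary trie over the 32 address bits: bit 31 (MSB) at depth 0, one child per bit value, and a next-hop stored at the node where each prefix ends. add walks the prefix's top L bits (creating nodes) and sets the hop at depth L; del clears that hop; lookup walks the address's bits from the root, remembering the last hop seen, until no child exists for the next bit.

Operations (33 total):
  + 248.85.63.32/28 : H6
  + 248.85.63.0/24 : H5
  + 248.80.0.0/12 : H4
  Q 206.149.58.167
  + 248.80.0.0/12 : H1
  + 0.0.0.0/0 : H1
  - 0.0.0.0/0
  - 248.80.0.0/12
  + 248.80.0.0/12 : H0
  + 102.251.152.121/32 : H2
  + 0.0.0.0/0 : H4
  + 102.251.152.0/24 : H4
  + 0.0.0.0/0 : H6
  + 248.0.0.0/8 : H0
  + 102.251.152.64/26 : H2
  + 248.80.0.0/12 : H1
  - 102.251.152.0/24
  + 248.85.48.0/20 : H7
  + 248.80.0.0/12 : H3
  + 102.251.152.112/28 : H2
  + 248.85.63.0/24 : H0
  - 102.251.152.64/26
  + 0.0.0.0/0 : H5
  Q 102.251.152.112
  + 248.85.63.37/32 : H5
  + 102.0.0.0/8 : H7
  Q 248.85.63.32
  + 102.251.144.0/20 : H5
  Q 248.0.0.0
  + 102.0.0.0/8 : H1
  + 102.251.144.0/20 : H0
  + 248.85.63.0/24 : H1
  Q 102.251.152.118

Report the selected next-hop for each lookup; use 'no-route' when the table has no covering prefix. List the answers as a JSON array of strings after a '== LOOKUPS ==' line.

Process each operation:
  + 248.85.63.32/28 (H6) depth=28
  + 248.85.63.0/24 (H5) depth=24
  + 248.80.0.0/12 (H4) depth=12
  ? 206.149.58.167  path d0:-→d1:-→d2:-  best=no-route
  + 248.80.0.0/12 (H1) depth=12
  + 0.0.0.0/0 (H1) depth=0
  del 0.0.0.0/0 (clear depth 0)
  del 248.80.0.0/12 (clear depth 12)
  + 248.80.0.0/12 (H0) depth=12
  + 102.251.152.121/32 (H2) depth=32
  + 0.0.0.0/0 (H4) depth=0
  + 102.251.152.0/24 (H4) depth=24
  + 0.0.0.0/0 (H6) depth=0
  + 248.0.0.0/8 (H0) depth=8
  + 102.251.152.64/26 (H2) depth=26
  + 248.80.0.0/12 (H1) depth=12
  del 102.251.152.0/24 (clear depth 24)
  + 248.85.48.0/20 (H7) depth=20
  + 248.80.0.0/12 (H3) depth=12
  + 102.251.152.112/28 (H2) depth=28
  + 248.85.63.0/24 (H0) depth=24
  del 102.251.152.64/26 (clear depth 26)
  + 0.0.0.0/0 (H5) depth=0
  ? 102.251.152.112  path d0:H5→d1:-→d2:-→d3:-→d4:-→d5:-→d6:-→d7:-→d8:-→d9:-→d10:-→d11:-→d12:-→d13:-→d14:-→d15:-→d16:-→d17:-→d18:-→d19:-→d20:-→d21:-→d22:-→d23:-→d24:-→d25:-→d26:-→d27:-→d28:H2  best=H2
  + 248.85.63.37/32 (H5) depth=32
  + 102.0.0.0/8 (H7) depth=8
  ? 248.85.63.32  path d0:H5→d1:-→d2:-→d3:-→d4:-→d5:-→d6:-→d7:-→d8:H0→d9:-→d10:-→d11:-→d12:H3→d13:-→d14:-→d15:-→d16:-→d17:-→d18:-→d19:-→d20:H7→d21:-→d22:-→d23:-→d24:H0→d25:-→d26:-→d27:-→d28:H6→d29:-  best=H6
  + 102.251.144.0/20 (H5) depth=20
  ? 248.0.0.0  path d0:H5→d1:-→d2:-→d3:-→d4:-→d5:-→d6:-→d7:-→d8:H0→d9:-  best=H0
  + 102.0.0.0/8 (H1) depth=8
  + 102.251.144.0/20 (H0) depth=20
  + 248.85.63.0/24 (H1) depth=24
  ? 102.251.152.118  path d0:H5→d1:-→d2:-→d3:-→d4:-→d5:-→d6:-→d7:-→d8:H1→d9:-→d10:-→d11:-→d12:-→d13:-→d14:-→d15:-→d16:-→d17:-→d18:-→d19:-→d20:H0→d21:-→d22:-→d23:-→d24:-→d25:-→d26:-→d27:-→d28:H2  best=H2

== LOOKUPS ==
["no-route","H2","H6","H0","H2"]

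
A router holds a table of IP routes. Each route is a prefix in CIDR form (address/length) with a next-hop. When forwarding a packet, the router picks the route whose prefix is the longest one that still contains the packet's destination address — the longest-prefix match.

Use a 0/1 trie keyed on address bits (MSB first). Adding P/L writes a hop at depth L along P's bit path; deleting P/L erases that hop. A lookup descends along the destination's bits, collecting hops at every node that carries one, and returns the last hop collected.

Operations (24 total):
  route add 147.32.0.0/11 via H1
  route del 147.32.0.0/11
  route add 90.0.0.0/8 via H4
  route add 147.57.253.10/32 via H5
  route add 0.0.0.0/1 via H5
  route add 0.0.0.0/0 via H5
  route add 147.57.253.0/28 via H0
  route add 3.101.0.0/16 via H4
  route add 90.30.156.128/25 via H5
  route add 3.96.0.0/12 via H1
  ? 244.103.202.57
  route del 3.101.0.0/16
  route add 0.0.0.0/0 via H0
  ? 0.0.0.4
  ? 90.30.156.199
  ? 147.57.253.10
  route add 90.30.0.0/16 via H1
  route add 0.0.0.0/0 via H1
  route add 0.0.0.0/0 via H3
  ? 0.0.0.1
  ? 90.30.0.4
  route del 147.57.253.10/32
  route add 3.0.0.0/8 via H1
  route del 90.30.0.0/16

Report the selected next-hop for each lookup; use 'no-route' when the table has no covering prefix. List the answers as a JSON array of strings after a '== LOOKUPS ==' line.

Trace:
  add 147.32.0.0/11 -> H1 at depth 11
  del 147.32.0.0/11 (clear depth 11)
  add 90.0.0.0/8 -> H4 at depth 8
  add 147.57.253.10/32 -> H5 at depth 32
  add 0.0.0.0/1 -> H5 at depth 1
  add 0.0.0.0/0 -> H5 at depth 0
  add 147.57.253.0/28 -> H0 at depth 28
  add 3.101.0.0/16 -> H4 at depth 16
  add 90.30.156.128/25 -> H5 at depth 25
  add 3.96.0.0/12 -> H1 at depth 12
  lookup 244.103.202.57: bits 1 walk d0:H5→d1:- -> H5
  del 3.101.0.0/16 (clear depth 16)
  add 0.0.0.0/0 -> H0 at depth 0
  lookup 0.0.0.4: bits 000000 walk d0:H0→d1:H5→d2:-→d3:-→d4:-→d5:-→d6:- -> H5
  lookup 90.30.156.199: bits 0101101000011110100111001 walk d0:H0→d1:H5→d2:-→d3:-→d4:-→d5:-→d6:-→d7:-→d8:H4→d9:-→d10:-→d11:-→d12:-→d13:-→d14:-→d15:-→d16:-→d17:-→d18:-→d19:-→d20:-→d21:-→d22:-→d23:-→d24:-→d25:H5 -> H5
  lookup 147.57.253.10: bits 10010011001110011111110100001010 walk d0:H0→d1:-→d2:-→d3:-→d4:-→d5:-→d6:-→d7:-→d8:-→d9:-→d10:-→d11:-→d12:-→d13:-→d14:-→d15:-→d16:-→d17:-→d18:-→d19:-→d20:-→d21:-→d22:-→d23:-→d24:-→d25:-→d26:-→d27:-→d28:H0→d29:-→d30:-→d31:-→d32:H5 -> H5
  add 90.30.0.0/16 -> H1 at depth 16
  add 0.0.0.0/0 -> H1 at depth 0
  add 0.0.0.0/0 -> H3 at depth 0
  lookup 0.0.0.1: bits 000000 walk d0:H3→d1:H5→d2:-→d3:-→d4:-→d5:-→d6:- -> H5
  lookup 90.30.0.4: bits 0101101000011110 walk d0:H3→d1:H5→d2:-→d3:-→d4:-→d5:-→d6:-→d7:-→d8:H4→d9:-→d10:-→d11:-→d12:-→d13:-→d14:-→d15:-→d16:H1 -> H1
  del 147.57.253.10/32 (clear depth 32)
  add 3.0.0.0/8 -> H1 at depth 8
  del 90.30.0.0/16 (clear depth 16)

== LOOKUPS ==
["H5","H5","H5","H5","H5","H1"]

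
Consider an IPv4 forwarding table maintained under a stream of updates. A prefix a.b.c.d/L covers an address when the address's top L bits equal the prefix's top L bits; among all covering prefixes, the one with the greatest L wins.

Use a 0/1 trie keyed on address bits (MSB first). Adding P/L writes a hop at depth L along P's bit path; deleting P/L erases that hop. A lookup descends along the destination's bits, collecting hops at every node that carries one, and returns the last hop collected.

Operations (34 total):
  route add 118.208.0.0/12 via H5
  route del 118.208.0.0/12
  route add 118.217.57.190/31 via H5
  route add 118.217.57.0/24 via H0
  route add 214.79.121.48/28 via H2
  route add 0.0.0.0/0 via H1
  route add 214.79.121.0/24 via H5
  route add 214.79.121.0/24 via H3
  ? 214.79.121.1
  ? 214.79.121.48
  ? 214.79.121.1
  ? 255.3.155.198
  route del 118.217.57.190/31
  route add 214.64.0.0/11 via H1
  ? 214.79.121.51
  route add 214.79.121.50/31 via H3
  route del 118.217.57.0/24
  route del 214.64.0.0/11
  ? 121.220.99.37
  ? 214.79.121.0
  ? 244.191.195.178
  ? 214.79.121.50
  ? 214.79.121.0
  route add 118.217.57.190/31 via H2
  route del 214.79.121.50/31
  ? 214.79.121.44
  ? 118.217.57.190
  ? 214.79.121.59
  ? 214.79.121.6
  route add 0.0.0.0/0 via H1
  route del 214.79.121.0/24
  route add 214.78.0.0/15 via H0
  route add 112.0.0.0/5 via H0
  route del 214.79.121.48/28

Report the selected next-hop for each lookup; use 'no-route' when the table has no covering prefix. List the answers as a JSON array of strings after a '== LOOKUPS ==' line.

Trace:
  + 118.208.0.0/12 (H5) depth=12
  - 118.208.0.0/12 clear@12
  + 118.217.57.190/31 (H5) depth=31
  + 118.217.57.0/24 (H0) depth=24
  + 214.79.121.48/28 (H2) depth=28
  + 0.0.0.0/0 (H1) depth=0
  + 214.79.121.0/24 (H5) depth=24
  + 214.79.121.0/24 (H3) depth=24
  Q 214.79.121.1: descend 11010110010011110111100100 ; hops seen [H1,H3] ; pick H3
  Q 214.79.121.48: descend 1101011001001111011110010011 ; hops seen [H1,H3,H2] ; pick H2
  Q 214.79.121.1: descend 11010110010011110111100100 ; hops seen [H1,H3] ; pick H3
  Q 255.3.155.198: descend 11 ; hops seen [H1] ; pick H1
  - 118.217.57.190/31 clear@31
  + 214.64.0.0/11 (H1) depth=11
  Q 214.79.121.51: descend 1101011001001111011110010011 ; hops seen [H1,H1,H3,H2] ; pick H2
  + 214.79.121.50/31 (H3) depth=31
  - 118.217.57.0/24 clear@24
  - 214.64.0.0/11 clear@11
  Q 121.220.99.37: descend 0111 ; hops seen [H1] ; pick H1
  Q 214.79.121.0: descend 11010110010011110111100100 ; hops seen [H1,H3] ; pick H3
  Q 244.191.195.178: descend 11 ; hops seen [H1] ; pick H1
  Q 214.79.121.50: descend 1101011001001111011110010011001 ; hops seen [H1,H3,H2,H3] ; pick H3
  Q 214.79.121.0: descend 11010110010011110111100100 ; hops seen [H1,H3] ; pick H3
  + 118.217.57.190/31 (H2) depth=31
  - 214.79.121.50/31 clear@31
  Q 214.79.121.44: descend 110101100100111101111001001 ; hops seen [H1,H3] ; pick H3
  Q 118.217.57.190: descend 0111011011011001001110011011111 ; hops seen [H1,H2] ; pick H2
  Q 214.79.121.59: descend 1101011001001111011110010011 ; hops seen [H1,H3,H2] ; pick H2
  Q 214.79.121.6: descend 11010110010011110111100100 ; hops seen [H1,H3] ; pick H3
  + 0.0.0.0/0 (H1) depth=0
  - 214.79.121.0/24 clear@24
  + 214.78.0.0/15 (H0) depth=15
  + 112.0.0.0/5 (H0) depth=5
  - 214.79.121.48/28 clear@28

== LOOKUPS ==
["H3","H2","H3","H1","H2","H1","H3","H1","H3","H3","H3","H2","H2","H3"]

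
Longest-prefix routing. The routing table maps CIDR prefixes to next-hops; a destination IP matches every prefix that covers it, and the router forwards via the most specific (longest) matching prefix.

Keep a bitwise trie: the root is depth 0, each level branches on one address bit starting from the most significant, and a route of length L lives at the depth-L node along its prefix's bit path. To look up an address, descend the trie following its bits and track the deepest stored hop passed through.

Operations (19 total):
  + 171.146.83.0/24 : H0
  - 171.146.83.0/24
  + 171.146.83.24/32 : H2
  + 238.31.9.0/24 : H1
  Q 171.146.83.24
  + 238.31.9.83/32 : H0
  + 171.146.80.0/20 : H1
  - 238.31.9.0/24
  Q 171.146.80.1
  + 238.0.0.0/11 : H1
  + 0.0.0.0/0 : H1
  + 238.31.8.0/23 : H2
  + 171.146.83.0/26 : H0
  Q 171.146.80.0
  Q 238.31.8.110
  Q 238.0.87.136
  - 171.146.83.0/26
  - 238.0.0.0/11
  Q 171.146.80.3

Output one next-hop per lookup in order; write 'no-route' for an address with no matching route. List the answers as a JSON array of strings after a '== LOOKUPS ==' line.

Apply in order:
  + 171.146.83.0/24 (H0) depth=24
  - 171.146.83.0/24 clear@24
  + 171.146.83.24/32 (H2) depth=32
  + 238.31.9.0/24 (H1) depth=24
  ? 171.146.83.24  path d0:-→d1:-→d2:-→d3:-→d4:-→d5:-→d6:-→d7:-→d8:-→d9:-→d10:-→d11:-→d12:-→d13:-→d14:-→d15:-→d16:-→d17:-→d18:-→d19:-→d20:-→d21:-→d22:-→d23:-→d24:-→d25:-→d26:-→d27:-→d28:-→d29:-→d30:-→d31:-→d32:H2  best=H2
  + 238.31.9.83/32 (H0) depth=32
  + 171.146.80.0/20 (H1) depth=20
  - 238.31.9.0/24 clear@24
  ? 171.146.80.1  path d0:-→d1:-→d2:-→d3:-→d4:-→d5:-→d6:-→d7:-→d8:-→d9:-→d10:-→d11:-→d12:-→d13:-→d14:-→d15:-→d16:-→d17:-→d18:-→d19:-→d20:H1→d21:-→d22:-  best=H1
  + 238.0.0.0/11 (H1) depth=11
  + 0.0.0.0/0 (H1) depth=0
  + 238.31.8.0/23 (H2) depth=23
  + 171.146.83.0/26 (H0) depth=26
  ? 171.146.80.0  path d0:H1→d1:-→d2:-→d3:-→d4:-→d5:-→d6:-→d7:-→d8:-→d9:-→d10:-→d11:-→d12:-→d13:-→d14:-→d15:-→d16:-→d17:-→d18:-→d19:-→d20:H1→d21:-→d22:-  best=H1
  ? 238.31.8.110  path d0:H1→d1:-→d2:-→d3:-→d4:-→d5:-→d6:-→d7:-→d8:-→d9:-→d10:-→d11:H1→d12:-→d13:-→d14:-→d15:-→d16:-→d17:-→d18:-→d19:-→d20:-→d21:-→d22:-→d23:H2  best=H2
  ? 238.0.87.136  path d0:H1→d1:-→d2:-→d3:-→d4:-→d5:-→d6:-→d7:-→d8:-→d9:-→d10:-→d11:H1  best=H1
  - 171.146.83.0/26 clear@26
  - 238.0.0.0/11 clear@11
  ? 171.146.80.3  path d0:H1→d1:-→d2:-→d3:-→d4:-→d5:-→d6:-→d7:-→d8:-→d9:-→d10:-→d11:-→d12:-→d13:-→d14:-→d15:-→d16:-→d17:-→d18:-→d19:-→d20:H1→d21:-→d22:-  best=H1

== LOOKUPS ==
["H2","H1","H1","H2","H1","H1"]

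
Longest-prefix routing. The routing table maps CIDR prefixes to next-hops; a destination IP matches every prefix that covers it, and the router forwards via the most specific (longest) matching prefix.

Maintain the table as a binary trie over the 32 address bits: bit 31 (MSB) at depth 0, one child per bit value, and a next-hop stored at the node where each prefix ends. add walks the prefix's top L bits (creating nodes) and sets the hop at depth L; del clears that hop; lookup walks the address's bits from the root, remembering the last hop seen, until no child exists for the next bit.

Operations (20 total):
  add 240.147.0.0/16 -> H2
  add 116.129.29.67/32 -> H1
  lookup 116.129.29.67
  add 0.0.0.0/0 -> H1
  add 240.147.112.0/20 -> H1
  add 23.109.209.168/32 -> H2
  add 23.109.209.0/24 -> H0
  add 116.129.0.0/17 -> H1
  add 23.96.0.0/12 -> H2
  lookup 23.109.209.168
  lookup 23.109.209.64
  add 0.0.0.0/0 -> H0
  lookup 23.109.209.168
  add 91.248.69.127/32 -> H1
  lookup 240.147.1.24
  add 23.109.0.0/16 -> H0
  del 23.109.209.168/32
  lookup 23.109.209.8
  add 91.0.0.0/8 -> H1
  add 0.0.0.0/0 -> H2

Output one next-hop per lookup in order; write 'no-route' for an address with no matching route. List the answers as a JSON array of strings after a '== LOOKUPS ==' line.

Process each operation:
  add 240.147.0.0/16 -> H2 at depth 16
  add 116.129.29.67/32 -> H1 at depth 32
  Q 116.129.29.67: descend 01110100100000010001110101000011 ; hops seen [H1] ; pick H1
  add 0.0.0.0/0 -> H1 at depth 0
  add 240.147.112.0/20 -> H1 at depth 20
  add 23.109.209.168/32 -> H2 at depth 32
  add 23.109.209.0/24 -> H0 at depth 24
  add 116.129.0.0/17 -> H1 at depth 17
  add 23.96.0.0/12 -> H2 at depth 12
  Q 23.109.209.168: descend 00010111011011011101000110101000 ; hops seen [H1,H2,H0,H2] ; pick H2
  Q 23.109.209.64: descend 000101110110110111010001 ; hops seen [H1,H2,H0] ; pick H0
  add 0.0.0.0/0 -> H0 at depth 0
  Q 23.109.209.168: descend 00010111011011011101000110101000 ; hops seen [H0,H2,H0,H2] ; pick H2
  add 91.248.69.127/32 -> H1 at depth 32
  Q 240.147.1.24: descend 11110000100100110 ; hops seen [H0,H2] ; pick H2
  add 23.109.0.0/16 -> H0 at depth 16
  del 23.109.209.168/32 (clear depth 32)
  Q 23.109.209.8: descend 000101110110110111010001 ; hops seen [H0,H2,H0,H0] ; pick H0
  add 91.0.0.0/8 -> H1 at depth 8
  add 0.0.0.0/0 -> H2 at depth 0

== LOOKUPS ==
["H1","H2","H0","H2","H2","H0"]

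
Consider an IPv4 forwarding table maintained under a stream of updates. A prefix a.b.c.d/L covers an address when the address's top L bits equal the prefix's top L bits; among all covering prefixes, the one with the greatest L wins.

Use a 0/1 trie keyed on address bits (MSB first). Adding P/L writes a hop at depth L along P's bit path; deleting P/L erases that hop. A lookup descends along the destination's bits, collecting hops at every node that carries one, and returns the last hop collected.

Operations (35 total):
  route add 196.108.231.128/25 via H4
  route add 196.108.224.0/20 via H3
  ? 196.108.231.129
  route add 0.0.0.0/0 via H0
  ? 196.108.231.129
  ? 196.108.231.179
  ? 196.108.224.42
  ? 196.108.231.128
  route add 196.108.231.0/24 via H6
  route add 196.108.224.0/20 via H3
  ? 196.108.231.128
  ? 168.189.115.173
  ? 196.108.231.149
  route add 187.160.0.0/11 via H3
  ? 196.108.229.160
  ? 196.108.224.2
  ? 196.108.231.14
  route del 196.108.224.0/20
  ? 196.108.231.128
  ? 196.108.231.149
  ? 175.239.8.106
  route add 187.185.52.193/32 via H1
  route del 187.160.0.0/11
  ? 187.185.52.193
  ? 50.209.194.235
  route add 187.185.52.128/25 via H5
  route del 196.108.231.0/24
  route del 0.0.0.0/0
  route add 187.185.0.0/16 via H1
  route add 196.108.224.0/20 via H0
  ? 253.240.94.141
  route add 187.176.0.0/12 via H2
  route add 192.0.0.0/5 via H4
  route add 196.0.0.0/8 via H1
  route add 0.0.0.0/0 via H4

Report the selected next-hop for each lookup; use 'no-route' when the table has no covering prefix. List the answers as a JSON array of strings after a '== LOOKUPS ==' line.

Trace:
  + 196.108.231.128/25 (H4) depth=25
  + 196.108.224.0/20 (H3) depth=20
  lookup 196.108.231.129: bits 1100010001101100111001111 walk d0:-→d1:-→d2:-→d3:-→d4:-→d5:-→d6:-→d7:-→d8:-→d9:-→d10:-→d11:-→d12:-→d13:-→d14:-→d15:-→d16:-→d17:-→d18:-→d19:-→d20:H3→d21:-→d22:-→d23:-→d24:-→d25:H4 -> H4
  + 0.0.0.0/0 (H0) depth=0
  lookup 196.108.231.129: bits 1100010001101100111001111 walk d0:H0→d1:-→d2:-→d3:-→d4:-→d5:-→d6:-→d7:-→d8:-→d9:-→d10:-→d11:-→d12:-→d13:-→d14:-→d15:-→d16:-→d17:-→d18:-→d19:-→d20:H3→d21:-→d22:-→d23:-→d24:-→d25:H4 -> H4
  lookup 196.108.231.179: bits 1100010001101100111001111 walk d0:H0→d1:-→d2:-→d3:-→d4:-→d5:-→d6:-→d7:-→d8:-→d9:-→d10:-→d11:-→d12:-→d13:-→d14:-→d15:-→d16:-→d17:-→d18:-→d19:-→d20:H3→d21:-→d22:-→d23:-→d24:-→d25:H4 -> H4
  lookup 196.108.224.42: bits 110001000110110011100 walk d0:H0→d1:-→d2:-→d3:-→d4:-→d5:-→d6:-→d7:-→d8:-→d9:-→d10:-→d11:-→d12:-→d13:-→d14:-→d15:-→d16:-→d17:-→d18:-→d19:-→d20:H3→d21:- -> H3
  lookup 196.108.231.128: bits 1100010001101100111001111 walk d0:H0→d1:-→d2:-→d3:-→d4:-→d5:-→d6:-→d7:-→d8:-→d9:-→d10:-→d11:-→d12:-→d13:-→d14:-→d15:-→d16:-→d17:-→d18:-→d19:-→d20:H3→d21:-→d22:-→d23:-→d24:-→d25:H4 -> H4
  + 196.108.231.0/24 (H6) depth=24
  + 196.108.224.0/20 (H3) depth=20
  lookup 196.108.231.128: bits 1100010001101100111001111 walk d0:H0→d1:-→d2:-→d3:-→d4:-→d5:-→d6:-→d7:-→d8:-→d9:-→d10:-→d11:-→d12:-→d13:-→d14:-→d15:-→d16:-→d17:-→d18:-→d19:-→d20:H3→d21:-→d22:-→d23:-→d24:H6→d25:H4 -> H4
  lookup 168.189.115.173: bits 1 walk d0:H0→d1:- -> H0
  lookup 196.108.231.149: bits 1100010001101100111001111 walk d0:H0→d1:-→d2:-→d3:-→d4:-→d5:-→d6:-→d7:-→d8:-→d9:-→d10:-→d11:-→d12:-→d13:-→d14:-→d15:-→d16:-→d17:-→d18:-→d19:-→d20:H3→d21:-→d22:-→d23:-→d24:H6→d25:H4 -> H4
  + 187.160.0.0/11 (H3) depth=11
  lookup 196.108.229.160: bits 1100010001101100111001 walk d0:H0→d1:-→d2:-→d3:-→d4:-→d5:-→d6:-→d7:-→d8:-→d9:-→d10:-→d11:-→d12:-→d13:-→d14:-→d15:-→d16:-→d17:-→d18:-→d19:-→d20:H3→d21:-→d22:- -> H3
  lookup 196.108.224.2: bits 110001000110110011100 walk d0:H0→d1:-→d2:-→d3:-→d4:-→d5:-→d6:-→d7:-→d8:-→d9:-→d10:-→d11:-→d12:-→d13:-→d14:-→d15:-→d16:-→d17:-→d18:-→d19:-→d20:H3→d21:- -> H3
  lookup 196.108.231.14: bits 110001000110110011100111 walk d0:H0→d1:-→d2:-→d3:-→d4:-→d5:-→d6:-→d7:-→d8:-→d9:-→d10:-→d11:-→d12:-→d13:-→d14:-→d15:-→d16:-→d17:-→d18:-→d19:-→d20:H3→d21:-→d22:-→d23:-→d24:H6 -> H6
  - 196.108.224.0/20 clear@20
  lookup 196.108.231.128: bits 1100010001101100111001111 walk d0:H0→d1:-→d2:-→d3:-→d4:-→d5:-→d6:-→d7:-→d8:-→d9:-→d10:-→d11:-→d12:-→d13:-→d14:-→d15:-→d16:-→d17:-→d18:-→d19:-→d20:-→d21:-→d22:-→d23:-→d24:H6→d25:H4 -> H4
  lookup 196.108.231.149: bits 1100010001101100111001111 walk d0:H0→d1:-→d2:-→d3:-→d4:-→d5:-→d6:-→d7:-→d8:-→d9:-→d10:-→d11:-→d12:-→d13:-→d14:-→d15:-→d16:-→d17:-→d18:-→d19:-→d20:-→d21:-→d22:-→d23:-→d24:H6→d25:H4 -> H4
  lookup 175.239.8.106: bits 101 walk d0:H0→d1:-→d2:-→d3:- -> H0
  + 187.185.52.193/32 (H1) depth=32
  - 187.160.0.0/11 clear@11
  lookup 187.185.52.193: bits 10111011101110010011010011000001 walk d0:H0→d1:-→d2:-→d3:-→d4:-→d5:-→d6:-→d7:-→d8:-→d9:-→d10:-→d11:-→d12:-→d13:-→d14:-→d15:-→d16:-→d17:-→d18:-→d19:-→d20:-→d21:-→d22:-→d23:-→d24:-→d25:-→d26:-→d27:-→d28:-→d29:-→d30:-→d31:-→d32:H1 -> H1
  lookup 50.209.194.235: bits ε walk d0:H0 -> H0
  + 187.185.52.128/25 (H5) depth=25
  - 196.108.231.0/24 clear@24
  - 0.0.0.0/0 clear@0
  + 187.185.0.0/16 (H1) depth=16
  + 196.108.224.0/20 (H0) depth=20
  lookup 253.240.94.141: bits 11 walk d0:-→d1:-→d2:- -> no-route
  + 187.176.0.0/12 (H2) depth=12
  + 192.0.0.0/5 (H4) depth=5
  + 196.0.0.0/8 (H1) depth=8
  + 0.0.0.0/0 (H4) depth=0

== LOOKUPS ==
["H4","H4","H4","H3","H4","H4","H0","H4","H3","H3","H6","H4","H4","H0","H1","H0","no-route"]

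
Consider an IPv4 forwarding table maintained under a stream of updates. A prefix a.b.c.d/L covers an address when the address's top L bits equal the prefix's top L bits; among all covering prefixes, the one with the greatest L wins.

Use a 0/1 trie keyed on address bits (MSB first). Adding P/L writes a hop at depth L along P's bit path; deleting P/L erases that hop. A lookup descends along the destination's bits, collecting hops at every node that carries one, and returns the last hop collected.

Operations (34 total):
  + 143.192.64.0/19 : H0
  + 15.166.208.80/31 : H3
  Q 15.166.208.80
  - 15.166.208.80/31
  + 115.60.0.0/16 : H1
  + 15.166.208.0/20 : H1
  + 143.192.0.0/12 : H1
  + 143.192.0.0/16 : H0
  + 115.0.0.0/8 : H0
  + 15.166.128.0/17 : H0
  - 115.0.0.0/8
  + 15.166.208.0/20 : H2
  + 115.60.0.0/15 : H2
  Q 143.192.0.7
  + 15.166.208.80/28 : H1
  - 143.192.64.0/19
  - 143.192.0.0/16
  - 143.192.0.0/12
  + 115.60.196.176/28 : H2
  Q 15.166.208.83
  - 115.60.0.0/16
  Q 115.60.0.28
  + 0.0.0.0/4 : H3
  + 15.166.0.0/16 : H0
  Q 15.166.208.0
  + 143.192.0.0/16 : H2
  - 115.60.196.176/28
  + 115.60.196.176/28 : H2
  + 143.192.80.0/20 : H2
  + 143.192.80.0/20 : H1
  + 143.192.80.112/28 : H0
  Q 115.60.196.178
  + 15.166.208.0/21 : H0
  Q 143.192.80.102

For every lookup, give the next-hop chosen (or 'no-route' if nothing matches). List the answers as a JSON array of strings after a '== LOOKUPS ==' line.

Apply in order:
  + 143.192.64.0/19 (H0) depth=19
  + 15.166.208.80/31 (H3) depth=31
  ? 15.166.208.80  path d0:-→d1:-→d2:-→d3:-→d4:-→d5:-→d6:-→d7:-→d8:-→d9:-→d10:-→d11:-→d12:-→d13:-→d14:-→d15:-→d16:-→d17:-→d18:-→d19:-→d20:-→d21:-→d22:-→d23:-→d24:-→d25:-→d26:-→d27:-→d28:-→d29:-→d30:-→d31:H3  best=H3
  del 15.166.208.80/31 (clear depth 31)
  + 115.60.0.0/16 (H1) depth=16
  + 15.166.208.0/20 (H1) depth=20
  + 143.192.0.0/12 (H1) depth=12
  + 143.192.0.0/16 (H0) depth=16
  + 115.0.0.0/8 (H0) depth=8
  + 15.166.128.0/17 (H0) depth=17
  del 115.0.0.0/8 (clear depth 8)
  + 15.166.208.0/20 (H2) depth=20
  + 115.60.0.0/15 (H2) depth=15
  ? 143.192.0.7  path d0:-→d1:-→d2:-→d3:-→d4:-→d5:-→d6:-→d7:-→d8:-→d9:-→d10:-→d11:-→d12:H1→d13:-→d14:-→d15:-→d16:H0→d17:-  best=H0
  + 15.166.208.80/28 (H1) depth=28
  del 143.192.64.0/19 (clear depth 19)
  del 143.192.0.0/16 (clear depth 16)
  del 143.192.0.0/12 (clear depth 12)
  + 115.60.196.176/28 (H2) depth=28
  ? 15.166.208.83  path d0:-→d1:-→d2:-→d3:-→d4:-→d5:-→d6:-→d7:-→d8:-→d9:-→d10:-→d11:-→d12:-→d13:-→d14:-→d15:-→d16:-→d17:H0→d18:-→d19:-→d20:H2→d21:-→d22:-→d23:-→d24:-→d25:-→d26:-→d27:-→d28:H1→d29:-→d30:-  best=H1
  del 115.60.0.0/16 (clear depth 16)
  ? 115.60.0.28  path d0:-→d1:-→d2:-→d3:-→d4:-→d5:-→d6:-→d7:-→d8:-→d9:-→d10:-→d11:-→d12:-→d13:-→d14:-→d15:H2→d16:-  best=H2
  + 0.0.0.0/4 (H3) depth=4
  + 15.166.0.0/16 (H0) depth=16
  ? 15.166.208.0  path d0:-→d1:-→d2:-→d3:-→d4:H3→d5:-→d6:-→d7:-→d8:-→d9:-→d10:-→d11:-→d12:-→d13:-→d14:-→d15:-→d16:H0→d17:H0→d18:-→d19:-→d20:H2→d21:-→d22:-→d23:-→d24:-→d25:-  best=H2
  + 143.192.0.0/16 (H2) depth=16
  del 115.60.196.176/28 (clear depth 28)
  + 115.60.196.176/28 (H2) depth=28
  + 143.192.80.0/20 (H2) depth=20
  + 143.192.80.0/20 (H1) depth=20
  + 143.192.80.112/28 (H0) depth=28
  ? 115.60.196.178  path d0:-→d1:-→d2:-→d3:-→d4:-→d5:-→d6:-→d7:-→d8:-→d9:-→d10:-→d11:-→d12:-→d13:-→d14:-→d15:H2→d16:-→d17:-→d18:-→d19:-→d20:-→d21:-→d22:-→d23:-→d24:-→d25:-→d26:-→d27:-→d28:H2  best=H2
  + 15.166.208.0/21 (H0) depth=21
  ? 143.192.80.102  path d0:-→d1:-→d2:-→d3:-→d4:-→d5:-→d6:-→d7:-→d8:-→d9:-→d10:-→d11:-→d12:-→d13:-→d14:-→d15:-→d16:H2→d17:-→d18:-→d19:-→d20:H1→d21:-→d22:-→d23:-→d24:-→d25:-→d26:-→d27:-  best=H1

== LOOKUPS ==
["H3","H0","H1","H2","H2","H2","H1"]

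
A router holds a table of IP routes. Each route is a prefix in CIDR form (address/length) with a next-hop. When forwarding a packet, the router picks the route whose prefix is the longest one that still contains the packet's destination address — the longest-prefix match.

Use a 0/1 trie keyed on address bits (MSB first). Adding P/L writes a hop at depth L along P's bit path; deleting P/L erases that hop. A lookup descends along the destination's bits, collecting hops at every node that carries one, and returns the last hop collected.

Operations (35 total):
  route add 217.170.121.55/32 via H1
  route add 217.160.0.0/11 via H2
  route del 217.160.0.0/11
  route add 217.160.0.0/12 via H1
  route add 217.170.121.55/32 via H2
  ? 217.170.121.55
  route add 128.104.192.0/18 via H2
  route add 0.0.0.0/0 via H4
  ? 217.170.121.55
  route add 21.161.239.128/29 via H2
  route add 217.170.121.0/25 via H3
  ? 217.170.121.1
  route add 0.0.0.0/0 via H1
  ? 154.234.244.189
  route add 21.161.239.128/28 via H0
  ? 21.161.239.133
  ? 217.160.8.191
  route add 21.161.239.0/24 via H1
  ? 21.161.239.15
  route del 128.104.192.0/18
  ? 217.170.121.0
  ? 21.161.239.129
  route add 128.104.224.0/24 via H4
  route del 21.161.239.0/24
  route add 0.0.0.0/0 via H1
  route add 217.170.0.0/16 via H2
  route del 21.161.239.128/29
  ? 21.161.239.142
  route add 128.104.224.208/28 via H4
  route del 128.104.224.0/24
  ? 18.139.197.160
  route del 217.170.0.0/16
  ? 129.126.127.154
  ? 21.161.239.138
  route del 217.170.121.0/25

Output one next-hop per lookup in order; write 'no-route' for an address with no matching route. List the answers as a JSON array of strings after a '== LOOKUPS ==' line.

Apply in order:
  + 217.170.121.55/32 (H1) depth=32
  + 217.160.0.0/11 (H2) depth=11
  - 217.160.0.0/11 clear@11
  + 217.160.0.0/12 (H1) depth=12
  + 217.170.121.55/32 (H2) depth=32
  lookup 217.170.121.55: bits 11011001101010100111100100110111 walk d0:-→d1:-→d2:-→d3:-→d4:-→d5:-→d6:-→d7:-→d8:-→d9:-→d10:-→d11:-→d12:H1→d13:-→d14:-→d15:-→d16:-→d17:-→d18:-→d19:-→d20:-→d21:-→d22:-→d23:-→d24:-→d25:-→d26:-→d27:-→d28:-→d29:-→d30:-→d31:-→d32:H2 -> H2
  + 128.104.192.0/18 (H2) depth=18
  + 0.0.0.0/0 (H4) depth=0
  lookup 217.170.121.55: bits 11011001101010100111100100110111 walk d0:H4→d1:-→d2:-→d3:-→d4:-→d5:-→d6:-→d7:-→d8:-→d9:-→d10:-→d11:-→d12:H1→d13:-→d14:-→d15:-→d16:-→d17:-→d18:-→d19:-→d20:-→d21:-→d22:-→d23:-→d24:-→d25:-→d26:-→d27:-→d28:-→d29:-→d30:-→d31:-→d32:H2 -> H2
  + 21.161.239.128/29 (H2) depth=29
  + 217.170.121.0/25 (H3) depth=25
  lookup 217.170.121.1: bits 11011001101010100111100100 walk d0:H4→d1:-→d2:-→d3:-→d4:-→d5:-→d6:-→d7:-→d8:-→d9:-→d10:-→d11:-→d12:H1→d13:-→d14:-→d15:-→d16:-→d17:-→d18:-→d19:-→d20:-→d21:-→d22:-→d23:-→d24:-→d25:H3→d26:- -> H3
  + 0.0.0.0/0 (H1) depth=0
  lookup 154.234.244.189: bits 100 walk d0:H1→d1:-→d2:-→d3:- -> H1
  + 21.161.239.128/28 (H0) depth=28
  lookup 21.161.239.133: bits 00010101101000011110111110000 walk d0:H1→d1:-→d2:-→d3:-→d4:-→d5:-→d6:-→d7:-→d8:-→d9:-→d10:-→d11:-→d12:-→d13:-→d14:-→d15:-→d16:-→d17:-→d18:-→d19:-→d20:-→d21:-→d22:-→d23:-→d24:-→d25:-→d26:-→d27:-→d28:H0→d29:H2 -> H2
  lookup 217.160.8.191: bits 110110011010 walk d0:H1→d1:-→d2:-→d3:-→d4:-→d5:-→d6:-→d7:-→d8:-→d9:-→d10:-→d11:-→d12:H1 -> H1
  + 21.161.239.0/24 (H1) depth=24
  lookup 21.161.239.15: bits 000101011010000111101111 walk d0:H1→d1:-→d2:-→d3:-→d4:-→d5:-→d6:-→d7:-→d8:-→d9:-→d10:-→d11:-→d12:-→d13:-→d14:-→d15:-→d16:-→d17:-→d18:-→d19:-→d20:-→d21:-→d22:-→d23:-→d24:H1 -> H1
  - 128.104.192.0/18 clear@18
  lookup 217.170.121.0: bits 11011001101010100111100100 walk d0:H1→d1:-→d2:-→d3:-→d4:-→d5:-→d6:-→d7:-→d8:-→d9:-→d10:-→d11:-→d12:H1→d13:-→d14:-→d15:-→d16:-→d17:-→d18:-→d19:-→d20:-→d21:-→d22:-→d23:-→d24:-→d25:H3→d26:- -> H3
  lookup 21.161.239.129: bits 00010101101000011110111110000 walk d0:H1→d1:-→d2:-→d3:-→d4:-→d5:-→d6:-→d7:-→d8:-→d9:-→d10:-→d11:-→d12:-→d13:-→d14:-→d15:-→d16:-→d17:-→d18:-→d19:-→d20:-→d21:-→d22:-→d23:-→d24:H1→d25:-→d26:-→d27:-→d28:H0→d29:H2 -> H2
  + 128.104.224.0/24 (H4) depth=24
  - 21.161.239.0/24 clear@24
  + 0.0.0.0/0 (H1) depth=0
  + 217.170.0.0/16 (H2) depth=16
  - 21.161.239.128/29 clear@29
  lookup 21.161.239.142: bits 0001010110100001111011111000 walk d0:H1→d1:-→d2:-→d3:-→d4:-→d5:-→d6:-→d7:-→d8:-→d9:-→d10:-→d11:-→d12:-→d13:-→d14:-→d15:-→d16:-→d17:-→d18:-→d19:-→d20:-→d21:-→d22:-→d23:-→d24:-→d25:-→d26:-→d27:-→d28:H0 -> H0
  + 128.104.224.208/28 (H4) depth=28
  - 128.104.224.0/24 clear@24
  lookup 18.139.197.160: bits 00010 walk d0:H1→d1:-→d2:-→d3:-→d4:-→d5:- -> H1
  - 217.170.0.0/16 clear@16
  lookup 129.126.127.154: bits 1000000 walk d0:H1→d1:-→d2:-→d3:-→d4:-→d5:-→d6:-→d7:- -> H1
  lookup 21.161.239.138: bits 0001010110100001111011111000 walk d0:H1→d1:-→d2:-→d3:-→d4:-→d5:-→d6:-→d7:-→d8:-→d9:-→d10:-→d11:-→d12:-→d13:-→d14:-→d15:-→d16:-→d17:-→d18:-→d19:-→d20:-→d21:-→d22:-→d23:-→d24:-→d25:-→d26:-→d27:-→d28:H0 -> H0
  - 217.170.121.0/25 clear@25

== LOOKUPS ==
["H2","H2","H3","H1","H2","H1","H1","H3","H2","H0","H1","H1","H0"]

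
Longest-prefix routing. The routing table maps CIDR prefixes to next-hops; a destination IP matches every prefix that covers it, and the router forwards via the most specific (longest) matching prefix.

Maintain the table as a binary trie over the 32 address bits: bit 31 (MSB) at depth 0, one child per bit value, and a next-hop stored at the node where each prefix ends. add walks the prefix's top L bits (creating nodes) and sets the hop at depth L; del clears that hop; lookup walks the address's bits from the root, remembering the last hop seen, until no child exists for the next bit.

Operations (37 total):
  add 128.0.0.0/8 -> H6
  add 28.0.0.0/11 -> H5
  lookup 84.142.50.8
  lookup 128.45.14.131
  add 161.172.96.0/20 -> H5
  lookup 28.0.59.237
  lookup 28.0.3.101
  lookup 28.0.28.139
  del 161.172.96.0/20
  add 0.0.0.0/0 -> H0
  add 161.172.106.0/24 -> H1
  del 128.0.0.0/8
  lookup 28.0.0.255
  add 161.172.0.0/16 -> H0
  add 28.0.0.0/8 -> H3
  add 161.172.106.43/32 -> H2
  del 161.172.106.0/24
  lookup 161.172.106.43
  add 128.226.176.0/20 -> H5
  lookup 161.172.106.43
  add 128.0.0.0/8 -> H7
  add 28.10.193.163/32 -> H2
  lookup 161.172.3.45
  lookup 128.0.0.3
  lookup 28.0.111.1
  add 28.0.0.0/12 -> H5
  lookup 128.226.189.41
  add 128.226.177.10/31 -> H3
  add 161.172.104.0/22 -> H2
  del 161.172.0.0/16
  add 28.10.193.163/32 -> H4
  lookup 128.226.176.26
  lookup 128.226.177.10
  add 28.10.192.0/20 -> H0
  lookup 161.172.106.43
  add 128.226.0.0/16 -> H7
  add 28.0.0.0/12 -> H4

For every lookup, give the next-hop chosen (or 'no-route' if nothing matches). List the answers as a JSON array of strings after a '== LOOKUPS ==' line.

Trace:
  + 128.0.0.0/8 (H6) depth=8
  + 28.0.0.0/11 (H5) depth=11
  ? 84.142.50.8  path d0:-→d1:-  best=no-route
  ? 128.45.14.131  path d0:-→d1:-→d2:-→d3:-→d4:-→d5:-→d6:-→d7:-→d8:H6  best=H6
  + 161.172.96.0/20 (H5) depth=20
  ? 28.0.59.237  path d0:-→d1:-→d2:-→d3:-→d4:-→d5:-→d6:-→d7:-→d8:-→d9:-→d10:-→d11:H5  best=H5
  ? 28.0.3.101  path d0:-→d1:-→d2:-→d3:-→d4:-→d5:-→d6:-→d7:-→d8:-→d9:-→d10:-→d11:H5  best=H5
  ? 28.0.28.139  path d0:-→d1:-→d2:-→d3:-→d4:-→d5:-→d6:-→d7:-→d8:-→d9:-→d10:-→d11:H5  best=H5
  del 161.172.96.0/20 (clear depth 20)
  + 0.0.0.0/0 (H0) depth=0
  + 161.172.106.0/24 (H1) depth=24
  del 128.0.0.0/8 (clear depth 8)
  ? 28.0.0.255  path d0:H0→d1:-→d2:-→d3:-→d4:-→d5:-→d6:-→d7:-→d8:-→d9:-→d10:-→d11:H5  best=H5
  + 161.172.0.0/16 (H0) depth=16
  + 28.0.0.0/8 (H3) depth=8
  + 161.172.106.43/32 (H2) depth=32
  del 161.172.106.0/24 (clear depth 24)
  ? 161.172.106.43  path d0:H0→d1:-→d2:-→d3:-→d4:-→d5:-→d6:-→d7:-→d8:-→d9:-→d10:-→d11:-→d12:-→d13:-→d14:-→d15:-→d16:H0→d17:-→d18:-→d19:-→d20:-→d21:-→d22:-→d23:-→d24:-→d25:-→d26:-→d27:-→d28:-→d29:-→d30:-→d31:-→d32:H2  best=H2
  + 128.226.176.0/20 (H5) depth=20
  ? 161.172.106.43  path d0:H0→d1:-→d2:-→d3:-→d4:-→d5:-→d6:-→d7:-→d8:-→d9:-→d10:-→d11:-→d12:-→d13:-→d14:-→d15:-→d16:H0→d17:-→d18:-→d19:-→d20:-→d21:-→d22:-→d23:-→d24:-→d25:-→d26:-→d27:-→d28:-→d29:-→d30:-→d31:-→d32:H2  best=H2
  + 128.0.0.0/8 (H7) depth=8
  + 28.10.193.163/32 (H2) depth=32
  ? 161.172.3.45  path d0:H0→d1:-→d2:-→d3:-→d4:-→d5:-→d6:-→d7:-→d8:-→d9:-→d10:-→d11:-→d12:-→d13:-→d14:-→d15:-→d16:H0→d17:-  best=H0
  ? 128.0.0.3  path d0:H0→d1:-→d2:-→d3:-→d4:-→d5:-→d6:-→d7:-→d8:H7  best=H7
  ? 28.0.111.1  path d0:H0→d1:-→d2:-→d3:-→d4:-→d5:-→d6:-→d7:-→d8:H3→d9:-→d10:-→d11:H5→d12:-  best=H5
  + 28.0.0.0/12 (H5) depth=12
  ? 128.226.189.41  path d0:H0→d1:-→d2:-→d3:-→d4:-→d5:-→d6:-→d7:-→d8:H7→d9:-→d10:-→d11:-→d12:-→d13:-→d14:-→d15:-→d16:-→d17:-→d18:-→d19:-→d20:H5  best=H5
  + 128.226.177.10/31 (H3) depth=31
  + 161.172.104.0/22 (H2) depth=22
  del 161.172.0.0/16 (clear depth 16)
  + 28.10.193.163/32 (H4) depth=32
  ? 128.226.176.26  path d0:H0→d1:-→d2:-→d3:-→d4:-→d5:-→d6:-→d7:-→d8:H7→d9:-→d10:-→d11:-→d12:-→d13:-→d14:-→d15:-→d16:-→d17:-→d18:-→d19:-→d20:H5→d21:-→d22:-→d23:-  best=H5
  ? 128.226.177.10  path d0:H0→d1:-→d2:-→d3:-→d4:-→d5:-→d6:-→d7:-→d8:H7→d9:-→d10:-→d11:-→d12:-→d13:-→d14:-→d15:-→d16:-→d17:-→d18:-→d19:-→d20:H5→d21:-→d22:-→d23:-→d24:-→d25:-→d26:-→d27:-→d28:-→d29:-→d30:-→d31:H3  best=H3
  + 28.10.192.0/20 (H0) depth=20
  ? 161.172.106.43  path d0:H0→d1:-→d2:-→d3:-→d4:-→d5:-→d6:-→d7:-→d8:-→d9:-→d10:-→d11:-→d12:-→d13:-→d14:-→d15:-→d16:-→d17:-→d18:-→d19:-→d20:-→d21:-→d22:H2→d23:-→d24:-→d25:-→d26:-→d27:-→d28:-→d29:-→d30:-→d31:-→d32:H2  best=H2
  + 128.226.0.0/16 (H7) depth=16
  + 28.0.0.0/12 (H4) depth=12

== LOOKUPS ==
["no-route","H6","H5","H5","H5","H5","H2","H2","H0","H7","H5","H5","H5","H3","H2"]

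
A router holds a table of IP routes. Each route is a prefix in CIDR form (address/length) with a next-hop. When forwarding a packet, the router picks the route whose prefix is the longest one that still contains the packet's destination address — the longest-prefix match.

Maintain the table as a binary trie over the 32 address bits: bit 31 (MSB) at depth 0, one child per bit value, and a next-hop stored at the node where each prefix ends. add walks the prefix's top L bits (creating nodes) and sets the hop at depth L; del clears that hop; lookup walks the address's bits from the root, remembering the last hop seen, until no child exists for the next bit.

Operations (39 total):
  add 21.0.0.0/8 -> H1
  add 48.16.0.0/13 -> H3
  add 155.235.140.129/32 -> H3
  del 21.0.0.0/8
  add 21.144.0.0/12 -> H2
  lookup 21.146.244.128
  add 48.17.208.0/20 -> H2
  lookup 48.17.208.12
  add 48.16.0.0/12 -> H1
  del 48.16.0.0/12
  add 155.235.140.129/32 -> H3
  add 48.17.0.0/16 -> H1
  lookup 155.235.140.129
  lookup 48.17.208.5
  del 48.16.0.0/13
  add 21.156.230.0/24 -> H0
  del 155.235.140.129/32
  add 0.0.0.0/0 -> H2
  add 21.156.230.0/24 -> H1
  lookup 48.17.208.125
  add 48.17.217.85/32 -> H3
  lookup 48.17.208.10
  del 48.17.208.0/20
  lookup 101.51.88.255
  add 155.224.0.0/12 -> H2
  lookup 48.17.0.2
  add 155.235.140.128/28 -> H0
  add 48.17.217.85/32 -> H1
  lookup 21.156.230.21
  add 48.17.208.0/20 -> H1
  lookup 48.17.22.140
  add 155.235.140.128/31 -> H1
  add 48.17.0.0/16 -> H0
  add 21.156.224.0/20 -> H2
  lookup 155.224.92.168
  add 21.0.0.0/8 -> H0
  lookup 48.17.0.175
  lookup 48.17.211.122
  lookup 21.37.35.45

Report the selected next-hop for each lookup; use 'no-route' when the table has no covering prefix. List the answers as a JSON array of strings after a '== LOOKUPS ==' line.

Process each operation:
  add 21.0.0.0/8 -> H1 at depth 8
  add 48.16.0.0/13 -> H3 at depth 13
  add 155.235.140.129/32 -> H3 at depth 32
  del 21.0.0.0/8 (clear depth 8)
  add 21.144.0.0/12 -> H2 at depth 12
  ? 21.146.244.128  path d0:-→d1:-→d2:-→d3:-→d4:-→d5:-→d6:-→d7:-→d8:-→d9:-→d10:-→d11:-→d12:H2  best=H2
  add 48.17.208.0/20 -> H2 at depth 20
  ? 48.17.208.12  path d0:-→d1:-→d2:-→d3:-→d4:-→d5:-→d6:-→d7:-→d8:-→d9:-→d10:-→d11:-→d12:-→d13:H3→d14:-→d15:-→d16:-→d17:-→d18:-→d19:-→d20:H2  best=H2
  add 48.16.0.0/12 -> H1 at depth 12
  del 48.16.0.0/12 (clear depth 12)
  add 155.235.140.129/32 -> H3 at depth 32
  add 48.17.0.0/16 -> H1 at depth 16
  ? 155.235.140.129  path d0:-→d1:-→d2:-→d3:-→d4:-→d5:-→d6:-→d7:-→d8:-→d9:-→d10:-→d11:-→d12:-→d13:-→d14:-→d15:-→d16:-→d17:-→d18:-→d19:-→d20:-→d21:-→d22:-→d23:-→d24:-→d25:-→d26:-→d27:-→d28:-→d29:-→d30:-→d31:-→d32:H3  best=H3
  ? 48.17.208.5  path d0:-→d1:-→d2:-→d3:-→d4:-→d5:-→d6:-→d7:-→d8:-→d9:-→d10:-→d11:-→d12:-→d13:H3→d14:-→d15:-→d16:H1→d17:-→d18:-→d19:-→d20:H2  best=H2
  del 48.16.0.0/13 (clear depth 13)
  add 21.156.230.0/24 -> H0 at depth 24
  del 155.235.140.129/32 (clear depth 32)
  add 0.0.0.0/0 -> H2 at depth 0
  add 21.156.230.0/24 -> H1 at depth 24
  ? 48.17.208.125  path d0:H2→d1:-→d2:-→d3:-→d4:-→d5:-→d6:-→d7:-→d8:-→d9:-→d10:-→d11:-→d12:-→d13:-→d14:-→d15:-→d16:H1→d17:-→d18:-→d19:-→d20:H2  best=H2
  add 48.17.217.85/32 -> H3 at depth 32
  ? 48.17.208.10  path d0:H2→d1:-→d2:-→d3:-→d4:-→d5:-→d6:-→d7:-→d8:-→d9:-→d10:-→d11:-→d12:-→d13:-→d14:-→d15:-→d16:H1→d17:-→d18:-→d19:-→d20:H2  best=H2
  del 48.17.208.0/20 (clear depth 20)
  ? 101.51.88.255  path d0:H2→d1:-  best=H2
  add 155.224.0.0/12 -> H2 at depth 12
  ? 48.17.0.2  path d0:H2→d1:-→d2:-→d3:-→d4:-→d5:-→d6:-→d7:-→d8:-→d9:-→d10:-→d11:-→d12:-→d13:-→d14:-→d15:-→d16:H1  best=H1
  add 155.235.140.128/28 -> H0 at depth 28
  add 48.17.217.85/32 -> H1 at depth 32
  ? 21.156.230.21  path d0:H2→d1:-→d2:-→d3:-→d4:-→d5:-→d6:-→d7:-→d8:-→d9:-→d10:-→d11:-→d12:H2→d13:-→d14:-→d15:-→d16:-→d17:-→d18:-→d19:-→d20:-→d21:-→d22:-→d23:-→d24:H1  best=H1
  add 48.17.208.0/20 -> H1 at depth 20
  ? 48.17.22.140  path d0:H2→d1:-→d2:-→d3:-→d4:-→d5:-→d6:-→d7:-→d8:-→d9:-→d10:-→d11:-→d12:-→d13:-→d14:-→d15:-→d16:H1  best=H1
  add 155.235.140.128/31 -> H1 at depth 31
  add 48.17.0.0/16 -> H0 at depth 16
  add 21.156.224.0/20 -> H2 at depth 20
  ? 155.224.92.168  path d0:H2→d1:-→d2:-→d3:-→d4:-→d5:-→d6:-→d7:-→d8:-→d9:-→d10:-→d11:-→d12:H2  best=H2
  add 21.0.0.0/8 -> H0 at depth 8
  ? 48.17.0.175  path d0:H2→d1:-→d2:-→d3:-→d4:-→d5:-→d6:-→d7:-→d8:-→d9:-→d10:-→d11:-→d12:-→d13:-→d14:-→d15:-→d16:H0  best=H0
  ? 48.17.211.122  path d0:H2→d1:-→d2:-→d3:-→d4:-→d5:-→d6:-→d7:-→d8:-→d9:-→d10:-→d11:-→d12:-→d13:-→d14:-→d15:-→d16:H0→d17:-→d18:-→d19:-→d20:H1  best=H1
  ? 21.37.35.45  path d0:H2→d1:-→d2:-→d3:-→d4:-→d5:-→d6:-→d7:-→d8:H0  best=H0

== LOOKUPS ==
["H2","H2","H3","H2","H2","H2","H2","H1","H1","H1","H2","H0","H1","H0"]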